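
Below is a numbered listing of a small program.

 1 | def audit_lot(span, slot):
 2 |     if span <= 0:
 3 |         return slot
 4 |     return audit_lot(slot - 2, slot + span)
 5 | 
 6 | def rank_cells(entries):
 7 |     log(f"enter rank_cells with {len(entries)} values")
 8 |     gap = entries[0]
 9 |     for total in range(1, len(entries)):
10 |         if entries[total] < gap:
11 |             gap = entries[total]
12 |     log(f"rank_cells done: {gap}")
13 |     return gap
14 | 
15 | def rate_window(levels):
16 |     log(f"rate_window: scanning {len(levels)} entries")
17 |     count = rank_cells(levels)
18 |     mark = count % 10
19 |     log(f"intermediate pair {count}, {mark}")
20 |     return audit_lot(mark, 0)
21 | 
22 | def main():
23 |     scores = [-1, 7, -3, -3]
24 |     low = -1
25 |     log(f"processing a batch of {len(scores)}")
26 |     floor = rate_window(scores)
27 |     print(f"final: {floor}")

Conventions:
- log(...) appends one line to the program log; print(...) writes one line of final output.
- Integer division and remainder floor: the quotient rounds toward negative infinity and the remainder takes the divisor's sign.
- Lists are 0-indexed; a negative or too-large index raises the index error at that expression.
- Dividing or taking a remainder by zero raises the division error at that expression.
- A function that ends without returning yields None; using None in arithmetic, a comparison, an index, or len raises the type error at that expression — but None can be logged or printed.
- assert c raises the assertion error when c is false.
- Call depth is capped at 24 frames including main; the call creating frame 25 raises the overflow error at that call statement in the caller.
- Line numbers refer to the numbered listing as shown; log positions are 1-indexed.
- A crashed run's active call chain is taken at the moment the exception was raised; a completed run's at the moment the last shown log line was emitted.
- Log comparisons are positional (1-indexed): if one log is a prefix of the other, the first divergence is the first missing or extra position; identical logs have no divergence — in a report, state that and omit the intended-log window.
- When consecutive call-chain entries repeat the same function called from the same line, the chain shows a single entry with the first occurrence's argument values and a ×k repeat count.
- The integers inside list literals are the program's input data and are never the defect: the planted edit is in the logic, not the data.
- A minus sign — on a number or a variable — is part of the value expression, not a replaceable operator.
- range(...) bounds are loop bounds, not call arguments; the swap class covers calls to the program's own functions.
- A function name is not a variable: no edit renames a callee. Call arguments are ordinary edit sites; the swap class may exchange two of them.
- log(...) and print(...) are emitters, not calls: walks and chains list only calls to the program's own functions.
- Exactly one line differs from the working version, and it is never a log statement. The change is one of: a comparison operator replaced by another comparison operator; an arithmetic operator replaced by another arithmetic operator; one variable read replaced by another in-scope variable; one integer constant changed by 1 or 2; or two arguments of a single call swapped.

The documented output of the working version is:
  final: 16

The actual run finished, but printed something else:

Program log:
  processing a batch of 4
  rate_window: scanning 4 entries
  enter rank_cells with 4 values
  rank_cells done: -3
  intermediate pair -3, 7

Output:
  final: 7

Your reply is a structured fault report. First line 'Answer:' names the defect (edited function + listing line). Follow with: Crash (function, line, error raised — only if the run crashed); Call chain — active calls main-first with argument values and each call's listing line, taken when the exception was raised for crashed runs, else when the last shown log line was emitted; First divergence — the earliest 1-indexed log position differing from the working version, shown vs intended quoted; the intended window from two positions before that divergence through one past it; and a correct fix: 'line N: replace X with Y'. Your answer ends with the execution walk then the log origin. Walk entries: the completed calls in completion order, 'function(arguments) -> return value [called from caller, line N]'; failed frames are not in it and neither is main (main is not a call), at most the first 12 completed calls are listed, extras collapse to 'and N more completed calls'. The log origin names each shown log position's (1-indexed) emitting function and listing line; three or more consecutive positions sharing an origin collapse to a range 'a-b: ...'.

Answer: the defect is in audit_lot at line 4.
The tell: No log line changed; the fault shows up purely in the output.
Call chain: main -> rate_window([-1, 7, -3, -3]) (called at line 26).
First divergence: none — the logs agree in full.
Execution walk:
  rank_cells([-1, 7, -3, -3]) -> -3  [called from rate_window, line 17]
  audit_lot(-2, 7) -> 7  [called from audit_lot, line 4]
  audit_lot(7, 0) -> 7  [called from rate_window, line 20]
  rate_window([-1, 7, -3, -3]) -> 7  [called from main, line 26]
Log origins:
  1: emitted by main (line 25)
  2: emitted by rate_window (line 16)
  3: emitted by rank_cells (line 7)
  4: emitted by rank_cells (line 12)
  5: emitted by rate_window (line 19)
A correct fix: line 4: replace `slot - 2` with `span - 2`.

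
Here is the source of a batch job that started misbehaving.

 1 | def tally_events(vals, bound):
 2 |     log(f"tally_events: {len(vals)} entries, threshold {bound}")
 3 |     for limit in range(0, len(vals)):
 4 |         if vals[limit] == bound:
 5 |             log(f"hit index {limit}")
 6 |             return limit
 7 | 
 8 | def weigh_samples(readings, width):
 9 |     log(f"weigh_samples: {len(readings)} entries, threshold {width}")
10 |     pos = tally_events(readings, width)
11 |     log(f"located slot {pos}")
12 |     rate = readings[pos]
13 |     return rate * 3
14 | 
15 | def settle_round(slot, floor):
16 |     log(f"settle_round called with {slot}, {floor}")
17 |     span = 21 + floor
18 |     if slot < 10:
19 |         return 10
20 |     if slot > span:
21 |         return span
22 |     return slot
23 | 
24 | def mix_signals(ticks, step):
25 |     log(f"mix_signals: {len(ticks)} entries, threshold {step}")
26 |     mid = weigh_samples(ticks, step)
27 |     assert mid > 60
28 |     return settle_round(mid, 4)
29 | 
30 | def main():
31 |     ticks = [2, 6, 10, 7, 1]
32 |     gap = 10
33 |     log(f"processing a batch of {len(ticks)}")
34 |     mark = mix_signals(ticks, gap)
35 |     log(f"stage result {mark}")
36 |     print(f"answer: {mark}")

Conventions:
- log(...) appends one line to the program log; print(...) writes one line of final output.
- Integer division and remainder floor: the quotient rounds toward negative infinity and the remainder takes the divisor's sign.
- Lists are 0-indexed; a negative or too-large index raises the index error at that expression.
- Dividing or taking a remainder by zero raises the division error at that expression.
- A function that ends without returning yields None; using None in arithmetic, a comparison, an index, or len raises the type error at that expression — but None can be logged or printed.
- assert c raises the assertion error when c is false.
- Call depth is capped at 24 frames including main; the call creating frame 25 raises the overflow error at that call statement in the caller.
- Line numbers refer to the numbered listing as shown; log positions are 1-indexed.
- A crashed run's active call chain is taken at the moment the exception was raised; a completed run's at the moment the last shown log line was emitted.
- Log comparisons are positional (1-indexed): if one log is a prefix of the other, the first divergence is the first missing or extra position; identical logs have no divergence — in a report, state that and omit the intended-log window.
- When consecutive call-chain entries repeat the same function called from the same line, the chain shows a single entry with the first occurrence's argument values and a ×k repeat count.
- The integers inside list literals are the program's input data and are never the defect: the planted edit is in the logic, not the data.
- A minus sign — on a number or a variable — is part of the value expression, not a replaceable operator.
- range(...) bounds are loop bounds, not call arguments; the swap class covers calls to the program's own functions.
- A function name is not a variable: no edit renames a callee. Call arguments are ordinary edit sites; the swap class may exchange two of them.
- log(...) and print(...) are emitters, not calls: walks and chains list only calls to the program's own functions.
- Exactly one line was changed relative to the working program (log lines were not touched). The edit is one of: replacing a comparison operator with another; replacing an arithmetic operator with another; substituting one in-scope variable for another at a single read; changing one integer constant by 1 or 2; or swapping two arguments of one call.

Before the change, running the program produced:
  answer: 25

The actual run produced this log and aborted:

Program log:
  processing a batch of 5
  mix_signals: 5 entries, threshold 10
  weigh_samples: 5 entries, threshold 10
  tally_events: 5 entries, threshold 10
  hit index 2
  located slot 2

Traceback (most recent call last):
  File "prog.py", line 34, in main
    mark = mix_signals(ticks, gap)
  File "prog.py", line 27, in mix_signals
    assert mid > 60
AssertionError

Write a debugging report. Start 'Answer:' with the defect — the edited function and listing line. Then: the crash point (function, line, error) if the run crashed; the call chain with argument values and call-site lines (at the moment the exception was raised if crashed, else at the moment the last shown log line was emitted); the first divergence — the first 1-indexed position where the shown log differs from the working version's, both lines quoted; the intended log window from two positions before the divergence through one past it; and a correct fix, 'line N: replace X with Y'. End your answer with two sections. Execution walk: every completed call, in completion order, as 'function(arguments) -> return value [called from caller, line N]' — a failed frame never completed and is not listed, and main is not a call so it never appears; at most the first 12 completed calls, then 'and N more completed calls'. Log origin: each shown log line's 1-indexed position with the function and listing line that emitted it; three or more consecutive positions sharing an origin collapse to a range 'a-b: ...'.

Answer: the defect is in mix_signals at line 27.
Key fact: Only 6 log lines were emitted before the run died; the intended continuation was 'settle_round called with 30, 4'.
Crash: mix_signals, line 27, AssertionError.
Call chain: main -> mix_signals([2, 6, 10, 7, 1], 10) (called at line 34).
First divergence: position 7 — after 6 matching lines the faulty run goes silent; intended next line 'settle_round called with 30, 4'.
Intended log window:
  5: hit index 2
  6: located slot 2
  7: settle_round called with 30, 4
  8: stage result 25
Execution walk:
  tally_events([2, 6, 10, 7, 1], 10) -> 2  [called from weigh_samples, line 10]
  weigh_samples([2, 6, 10, 7, 1], 10) -> 30  [called from mix_signals, line 26]
Origin of each log line:
  1: from main, line 33
  2: from mix_signals, line 25
  3: from weigh_samples, line 9
  4: from tally_events, line 2
  5: from tally_events, line 5
  6: from weigh_samples, line 11
A correct fix: line 27: replace `>` with `<=`.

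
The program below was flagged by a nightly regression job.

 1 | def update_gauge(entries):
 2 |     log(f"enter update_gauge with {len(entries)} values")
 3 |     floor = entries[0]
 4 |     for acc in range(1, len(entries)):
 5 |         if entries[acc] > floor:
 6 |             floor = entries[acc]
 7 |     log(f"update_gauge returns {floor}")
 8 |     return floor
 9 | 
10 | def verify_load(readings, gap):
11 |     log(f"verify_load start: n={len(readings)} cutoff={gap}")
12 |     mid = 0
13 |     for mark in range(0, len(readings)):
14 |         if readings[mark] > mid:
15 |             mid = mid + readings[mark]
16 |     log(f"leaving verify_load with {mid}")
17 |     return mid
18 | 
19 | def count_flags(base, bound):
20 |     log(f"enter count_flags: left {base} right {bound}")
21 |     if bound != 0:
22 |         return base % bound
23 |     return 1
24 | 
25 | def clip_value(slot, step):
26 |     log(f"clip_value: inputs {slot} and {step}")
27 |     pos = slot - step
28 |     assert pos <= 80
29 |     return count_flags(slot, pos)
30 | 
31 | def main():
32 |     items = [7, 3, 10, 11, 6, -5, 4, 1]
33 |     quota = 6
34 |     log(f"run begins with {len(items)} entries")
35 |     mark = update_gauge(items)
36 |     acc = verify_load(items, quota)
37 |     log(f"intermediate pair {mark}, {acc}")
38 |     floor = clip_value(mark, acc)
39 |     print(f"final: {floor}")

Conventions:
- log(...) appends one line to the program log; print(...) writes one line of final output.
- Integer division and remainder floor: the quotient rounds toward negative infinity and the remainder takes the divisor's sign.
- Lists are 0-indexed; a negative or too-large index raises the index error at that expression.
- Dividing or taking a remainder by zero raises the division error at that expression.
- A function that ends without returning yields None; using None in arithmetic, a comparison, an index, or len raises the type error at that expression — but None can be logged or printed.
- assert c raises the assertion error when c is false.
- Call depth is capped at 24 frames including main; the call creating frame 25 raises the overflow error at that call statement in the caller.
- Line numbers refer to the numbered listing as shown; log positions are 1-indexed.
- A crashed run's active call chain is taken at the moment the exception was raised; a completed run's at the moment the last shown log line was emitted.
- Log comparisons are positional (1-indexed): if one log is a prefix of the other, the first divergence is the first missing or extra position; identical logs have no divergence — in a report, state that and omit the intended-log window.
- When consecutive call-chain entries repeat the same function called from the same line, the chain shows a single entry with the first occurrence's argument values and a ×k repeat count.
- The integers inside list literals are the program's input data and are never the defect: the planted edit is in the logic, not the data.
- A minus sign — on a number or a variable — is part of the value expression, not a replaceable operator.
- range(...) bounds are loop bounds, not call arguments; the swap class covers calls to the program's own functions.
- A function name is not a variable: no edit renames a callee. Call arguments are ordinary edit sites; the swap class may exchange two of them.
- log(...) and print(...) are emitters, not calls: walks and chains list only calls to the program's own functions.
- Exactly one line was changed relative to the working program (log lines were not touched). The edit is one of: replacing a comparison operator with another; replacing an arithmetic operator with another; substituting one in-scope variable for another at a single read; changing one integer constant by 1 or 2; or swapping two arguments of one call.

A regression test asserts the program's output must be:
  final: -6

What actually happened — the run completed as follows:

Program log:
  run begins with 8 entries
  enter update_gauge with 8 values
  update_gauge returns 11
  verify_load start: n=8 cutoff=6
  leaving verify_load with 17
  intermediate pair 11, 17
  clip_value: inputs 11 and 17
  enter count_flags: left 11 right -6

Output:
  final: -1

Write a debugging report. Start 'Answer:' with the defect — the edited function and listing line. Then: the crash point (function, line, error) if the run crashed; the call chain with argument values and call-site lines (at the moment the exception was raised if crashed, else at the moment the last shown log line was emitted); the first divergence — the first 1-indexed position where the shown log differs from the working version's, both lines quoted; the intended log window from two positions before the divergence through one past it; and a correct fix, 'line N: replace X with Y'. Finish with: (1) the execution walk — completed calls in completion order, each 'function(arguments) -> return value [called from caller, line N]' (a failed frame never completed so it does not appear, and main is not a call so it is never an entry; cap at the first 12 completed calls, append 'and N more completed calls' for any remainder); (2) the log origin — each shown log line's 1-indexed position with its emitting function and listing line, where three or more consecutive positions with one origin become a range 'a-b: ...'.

Answer: the defect is in verify_load at line 14.
The tell: Everything matches until log position 5, which reads 'leaving verify_load with 17' in place of 'leaving verify_load with 28'.
Call chain: main -> clip_value(11, 17) (called at line 38) -> count_flags(11, -6) (called at line 29).
First divergence: position 5 — shown 'leaving verify_load with 17', intended 'leaving verify_load with 28'.
Intended log window:
  3: update_gauge returns 11
  4: verify_load start: n=8 cutoff=6
  5: leaving verify_load with 28
  6: intermediate pair 11, 28
Execution walk:
  update_gauge([7, 3, 10, 11, 6, -5, 4, 1]) -> 11  [called from main, line 35]
  verify_load([7, 3, 10, 11, 6, -5, 4, 1], 6) -> 17  [called from main, line 36]
  count_flags(11, -6) -> -1  [called from clip_value, line 29]
  clip_value(11, 17) -> -1  [called from main, line 38]
Origin of each log line:
  1: emitted by main (line 34)
  2: emitted by update_gauge (line 2)
  3: emitted by update_gauge (line 7)
  4: emitted by verify_load (line 11)
  5: emitted by verify_load (line 16)
  6: emitted by main (line 37)
  7: emitted by clip_value (line 26)
  8: emitted by count_flags (line 20)
A correct fix: line 14: replace `mid` with `gap`.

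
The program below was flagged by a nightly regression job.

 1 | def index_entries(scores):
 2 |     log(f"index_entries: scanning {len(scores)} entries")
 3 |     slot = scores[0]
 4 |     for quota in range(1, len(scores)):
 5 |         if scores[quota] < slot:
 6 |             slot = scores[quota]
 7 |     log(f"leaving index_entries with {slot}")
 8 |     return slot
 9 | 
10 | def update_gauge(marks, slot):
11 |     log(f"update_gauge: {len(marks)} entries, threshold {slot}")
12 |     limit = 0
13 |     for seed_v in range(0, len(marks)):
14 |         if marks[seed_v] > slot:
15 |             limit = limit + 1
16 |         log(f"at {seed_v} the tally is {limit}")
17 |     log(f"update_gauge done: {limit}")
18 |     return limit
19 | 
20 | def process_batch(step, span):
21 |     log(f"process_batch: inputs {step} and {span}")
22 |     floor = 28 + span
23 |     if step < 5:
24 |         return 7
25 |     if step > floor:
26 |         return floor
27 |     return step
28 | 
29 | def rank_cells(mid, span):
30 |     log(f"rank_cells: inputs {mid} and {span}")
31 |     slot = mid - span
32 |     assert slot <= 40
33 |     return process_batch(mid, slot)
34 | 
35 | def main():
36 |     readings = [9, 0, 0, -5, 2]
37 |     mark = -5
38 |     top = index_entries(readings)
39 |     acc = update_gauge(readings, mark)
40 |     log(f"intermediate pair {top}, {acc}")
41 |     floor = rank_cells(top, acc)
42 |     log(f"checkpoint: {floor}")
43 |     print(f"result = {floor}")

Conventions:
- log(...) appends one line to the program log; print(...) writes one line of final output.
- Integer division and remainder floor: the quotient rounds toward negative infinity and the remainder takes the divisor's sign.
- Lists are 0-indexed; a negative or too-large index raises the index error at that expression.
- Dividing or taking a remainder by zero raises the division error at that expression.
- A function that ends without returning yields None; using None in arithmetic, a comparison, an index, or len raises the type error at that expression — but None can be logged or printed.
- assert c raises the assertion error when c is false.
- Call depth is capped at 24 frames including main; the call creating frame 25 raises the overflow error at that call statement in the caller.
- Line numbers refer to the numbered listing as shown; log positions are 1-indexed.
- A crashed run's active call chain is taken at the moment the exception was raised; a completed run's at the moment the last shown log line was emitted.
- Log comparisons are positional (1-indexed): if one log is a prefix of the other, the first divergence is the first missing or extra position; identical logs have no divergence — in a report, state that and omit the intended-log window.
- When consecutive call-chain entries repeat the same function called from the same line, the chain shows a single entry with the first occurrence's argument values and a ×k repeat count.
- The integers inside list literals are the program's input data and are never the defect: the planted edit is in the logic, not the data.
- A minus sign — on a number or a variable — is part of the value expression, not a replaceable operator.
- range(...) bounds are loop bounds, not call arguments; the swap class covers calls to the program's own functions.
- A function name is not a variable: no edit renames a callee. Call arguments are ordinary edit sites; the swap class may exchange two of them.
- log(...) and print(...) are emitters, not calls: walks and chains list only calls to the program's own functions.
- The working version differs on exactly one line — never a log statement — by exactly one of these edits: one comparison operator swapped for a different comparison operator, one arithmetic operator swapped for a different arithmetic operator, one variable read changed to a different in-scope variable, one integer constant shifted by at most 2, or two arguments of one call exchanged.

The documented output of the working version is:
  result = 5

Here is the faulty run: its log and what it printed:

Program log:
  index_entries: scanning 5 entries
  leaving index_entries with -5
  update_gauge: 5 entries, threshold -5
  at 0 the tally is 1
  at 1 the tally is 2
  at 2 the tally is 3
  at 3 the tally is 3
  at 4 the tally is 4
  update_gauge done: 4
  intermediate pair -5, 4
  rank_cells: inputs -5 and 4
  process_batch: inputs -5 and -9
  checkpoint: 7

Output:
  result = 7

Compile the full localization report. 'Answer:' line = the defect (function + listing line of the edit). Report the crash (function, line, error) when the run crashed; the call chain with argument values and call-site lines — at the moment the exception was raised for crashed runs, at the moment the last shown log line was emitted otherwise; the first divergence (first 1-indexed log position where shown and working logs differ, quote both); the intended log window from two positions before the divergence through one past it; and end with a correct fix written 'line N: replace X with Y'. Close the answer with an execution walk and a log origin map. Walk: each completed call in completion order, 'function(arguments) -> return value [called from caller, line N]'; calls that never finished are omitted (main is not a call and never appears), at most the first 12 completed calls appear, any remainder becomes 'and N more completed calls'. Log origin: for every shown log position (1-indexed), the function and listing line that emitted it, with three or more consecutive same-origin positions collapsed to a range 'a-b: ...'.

Answer: the defect is in process_batch at line 24.
Key observation: The log first diverges at position 13: the faulty run prints 'checkpoint: 7' where the working version prints 'checkpoint: 5'.
Call chain: main.
First divergence: at position 13 the run shows 'checkpoint: 7' where the working version logs 'checkpoint: 5'.
Intended log window:
  11: rank_cells: inputs -5 and 4
  12: process_batch: inputs -5 and -9
  13: checkpoint: 5
Execution walk:
  index_entries([9, 0, 0, -5, 2]) -> -5  [called from main, line 38]
  update_gauge([9, 0, 0, -5, 2], -5) -> 4  [called from main, line 39]
  process_batch(-5, -9) -> 7  [called from rank_cells, line 33]
  rank_cells(-5, 4) -> 7  [called from main, line 41]
Log line origins:
  1: logged in index_entries at line 2
  2: logged in index_entries at line 7
  3: logged in update_gauge at line 11
  4-8: logged in update_gauge at line 16
  9: logged in update_gauge at line 17
  10: logged in main at line 40
  11: logged in rank_cells at line 30
  12: logged in process_batch at line 21
  13: logged in main at line 42
A correct fix: line 24: replace `7` with `5`.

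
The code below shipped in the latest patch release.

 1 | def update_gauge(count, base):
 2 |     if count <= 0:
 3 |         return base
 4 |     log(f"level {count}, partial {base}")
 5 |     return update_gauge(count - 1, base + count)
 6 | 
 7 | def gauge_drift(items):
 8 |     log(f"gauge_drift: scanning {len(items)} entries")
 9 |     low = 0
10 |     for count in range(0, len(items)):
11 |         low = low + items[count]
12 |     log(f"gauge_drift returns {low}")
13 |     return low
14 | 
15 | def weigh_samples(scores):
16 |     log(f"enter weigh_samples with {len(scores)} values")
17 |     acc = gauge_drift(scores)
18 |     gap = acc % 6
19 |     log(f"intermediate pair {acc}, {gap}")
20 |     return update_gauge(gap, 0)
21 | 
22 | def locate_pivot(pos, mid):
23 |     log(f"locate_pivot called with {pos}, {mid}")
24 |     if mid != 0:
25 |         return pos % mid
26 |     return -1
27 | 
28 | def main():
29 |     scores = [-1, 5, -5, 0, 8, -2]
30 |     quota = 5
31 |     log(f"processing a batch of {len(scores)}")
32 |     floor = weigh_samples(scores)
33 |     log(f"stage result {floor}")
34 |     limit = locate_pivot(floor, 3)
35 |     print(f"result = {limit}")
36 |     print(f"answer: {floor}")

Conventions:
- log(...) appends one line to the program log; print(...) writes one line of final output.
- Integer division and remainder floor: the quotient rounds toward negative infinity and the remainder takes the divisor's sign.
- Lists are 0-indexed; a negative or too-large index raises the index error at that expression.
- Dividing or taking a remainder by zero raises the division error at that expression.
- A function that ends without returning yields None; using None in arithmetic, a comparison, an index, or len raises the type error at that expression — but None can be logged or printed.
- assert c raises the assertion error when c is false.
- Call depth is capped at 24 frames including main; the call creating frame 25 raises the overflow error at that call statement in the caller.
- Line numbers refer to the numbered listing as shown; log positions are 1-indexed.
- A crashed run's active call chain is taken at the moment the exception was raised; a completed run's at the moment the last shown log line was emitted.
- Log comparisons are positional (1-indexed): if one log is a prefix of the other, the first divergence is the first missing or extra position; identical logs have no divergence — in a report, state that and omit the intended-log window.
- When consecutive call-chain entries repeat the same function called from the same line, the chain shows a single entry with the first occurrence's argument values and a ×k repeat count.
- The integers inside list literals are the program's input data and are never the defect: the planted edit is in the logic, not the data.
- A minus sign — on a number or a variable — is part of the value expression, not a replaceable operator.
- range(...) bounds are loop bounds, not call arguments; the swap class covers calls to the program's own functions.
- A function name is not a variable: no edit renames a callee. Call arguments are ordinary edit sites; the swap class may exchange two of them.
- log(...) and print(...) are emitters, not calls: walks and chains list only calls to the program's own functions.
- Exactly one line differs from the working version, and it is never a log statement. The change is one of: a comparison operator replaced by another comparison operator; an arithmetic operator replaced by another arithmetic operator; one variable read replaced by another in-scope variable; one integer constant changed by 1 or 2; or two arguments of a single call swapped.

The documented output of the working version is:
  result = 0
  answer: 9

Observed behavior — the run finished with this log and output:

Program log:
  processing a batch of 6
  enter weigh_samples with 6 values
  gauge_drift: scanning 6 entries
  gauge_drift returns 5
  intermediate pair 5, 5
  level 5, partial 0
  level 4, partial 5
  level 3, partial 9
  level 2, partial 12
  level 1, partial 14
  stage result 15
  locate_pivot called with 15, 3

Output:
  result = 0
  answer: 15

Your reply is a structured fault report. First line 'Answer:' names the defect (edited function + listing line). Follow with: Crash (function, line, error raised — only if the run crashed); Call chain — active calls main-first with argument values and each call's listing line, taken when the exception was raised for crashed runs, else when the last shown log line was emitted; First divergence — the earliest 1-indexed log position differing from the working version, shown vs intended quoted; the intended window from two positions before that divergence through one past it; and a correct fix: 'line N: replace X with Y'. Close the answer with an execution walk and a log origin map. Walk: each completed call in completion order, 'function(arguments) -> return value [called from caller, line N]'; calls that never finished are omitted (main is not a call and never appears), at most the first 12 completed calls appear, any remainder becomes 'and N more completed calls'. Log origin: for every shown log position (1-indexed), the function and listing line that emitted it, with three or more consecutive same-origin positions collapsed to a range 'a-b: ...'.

Answer: the defect is in update_gauge at line 5.
The tell: The log first diverges at position 7: the faulty run prints 'level 4, partial 5' where the working version prints 'level 3, partial 5'.
Call chain: main -> locate_pivot(15, 3) (called at line 34).
First divergence: position 7 — shown 'level 4, partial 5', intended 'level 3, partial 5'.
Intended log window:
  5: intermediate pair 5, 5
  6: level 5, partial 0
  7: level 3, partial 5
  8: level 1, partial 8
Execution walk:
  gauge_drift([-1, 5, -5, 0, 8, -2]) -> 5  [called from weigh_samples, line 17]
  update_gauge(0, 15) -> 15  [called from update_gauge, line 5]
  update_gauge(1, 14) -> 15  [called from update_gauge, line 5]
  update_gauge(2, 12) -> 15  [called from update_gauge, line 5]
  update_gauge(3, 9) -> 15  [called from update_gauge, line 5]
  update_gauge(4, 5) -> 15  [called from update_gauge, line 5]
  update_gauge(5, 0) -> 15  [called from weigh_samples, line 20]
  weigh_samples([-1, 5, -5, 0, 8, -2]) -> 15  [called from main, line 32]
  locate_pivot(15, 3) -> 0  [called from main, line 34]
Log line origins:
  1: emitted by main (line 31)
  2: emitted by weigh_samples (line 16)
  3: emitted by gauge_drift (line 8)
  4: emitted by gauge_drift (line 12)
  5: emitted by weigh_samples (line 19)
  6-10: emitted by update_gauge (line 4)
  11: emitted by main (line 33)
  12: emitted by locate_pivot (line 23)
A correct fix: line 5: replace `1` with `2`.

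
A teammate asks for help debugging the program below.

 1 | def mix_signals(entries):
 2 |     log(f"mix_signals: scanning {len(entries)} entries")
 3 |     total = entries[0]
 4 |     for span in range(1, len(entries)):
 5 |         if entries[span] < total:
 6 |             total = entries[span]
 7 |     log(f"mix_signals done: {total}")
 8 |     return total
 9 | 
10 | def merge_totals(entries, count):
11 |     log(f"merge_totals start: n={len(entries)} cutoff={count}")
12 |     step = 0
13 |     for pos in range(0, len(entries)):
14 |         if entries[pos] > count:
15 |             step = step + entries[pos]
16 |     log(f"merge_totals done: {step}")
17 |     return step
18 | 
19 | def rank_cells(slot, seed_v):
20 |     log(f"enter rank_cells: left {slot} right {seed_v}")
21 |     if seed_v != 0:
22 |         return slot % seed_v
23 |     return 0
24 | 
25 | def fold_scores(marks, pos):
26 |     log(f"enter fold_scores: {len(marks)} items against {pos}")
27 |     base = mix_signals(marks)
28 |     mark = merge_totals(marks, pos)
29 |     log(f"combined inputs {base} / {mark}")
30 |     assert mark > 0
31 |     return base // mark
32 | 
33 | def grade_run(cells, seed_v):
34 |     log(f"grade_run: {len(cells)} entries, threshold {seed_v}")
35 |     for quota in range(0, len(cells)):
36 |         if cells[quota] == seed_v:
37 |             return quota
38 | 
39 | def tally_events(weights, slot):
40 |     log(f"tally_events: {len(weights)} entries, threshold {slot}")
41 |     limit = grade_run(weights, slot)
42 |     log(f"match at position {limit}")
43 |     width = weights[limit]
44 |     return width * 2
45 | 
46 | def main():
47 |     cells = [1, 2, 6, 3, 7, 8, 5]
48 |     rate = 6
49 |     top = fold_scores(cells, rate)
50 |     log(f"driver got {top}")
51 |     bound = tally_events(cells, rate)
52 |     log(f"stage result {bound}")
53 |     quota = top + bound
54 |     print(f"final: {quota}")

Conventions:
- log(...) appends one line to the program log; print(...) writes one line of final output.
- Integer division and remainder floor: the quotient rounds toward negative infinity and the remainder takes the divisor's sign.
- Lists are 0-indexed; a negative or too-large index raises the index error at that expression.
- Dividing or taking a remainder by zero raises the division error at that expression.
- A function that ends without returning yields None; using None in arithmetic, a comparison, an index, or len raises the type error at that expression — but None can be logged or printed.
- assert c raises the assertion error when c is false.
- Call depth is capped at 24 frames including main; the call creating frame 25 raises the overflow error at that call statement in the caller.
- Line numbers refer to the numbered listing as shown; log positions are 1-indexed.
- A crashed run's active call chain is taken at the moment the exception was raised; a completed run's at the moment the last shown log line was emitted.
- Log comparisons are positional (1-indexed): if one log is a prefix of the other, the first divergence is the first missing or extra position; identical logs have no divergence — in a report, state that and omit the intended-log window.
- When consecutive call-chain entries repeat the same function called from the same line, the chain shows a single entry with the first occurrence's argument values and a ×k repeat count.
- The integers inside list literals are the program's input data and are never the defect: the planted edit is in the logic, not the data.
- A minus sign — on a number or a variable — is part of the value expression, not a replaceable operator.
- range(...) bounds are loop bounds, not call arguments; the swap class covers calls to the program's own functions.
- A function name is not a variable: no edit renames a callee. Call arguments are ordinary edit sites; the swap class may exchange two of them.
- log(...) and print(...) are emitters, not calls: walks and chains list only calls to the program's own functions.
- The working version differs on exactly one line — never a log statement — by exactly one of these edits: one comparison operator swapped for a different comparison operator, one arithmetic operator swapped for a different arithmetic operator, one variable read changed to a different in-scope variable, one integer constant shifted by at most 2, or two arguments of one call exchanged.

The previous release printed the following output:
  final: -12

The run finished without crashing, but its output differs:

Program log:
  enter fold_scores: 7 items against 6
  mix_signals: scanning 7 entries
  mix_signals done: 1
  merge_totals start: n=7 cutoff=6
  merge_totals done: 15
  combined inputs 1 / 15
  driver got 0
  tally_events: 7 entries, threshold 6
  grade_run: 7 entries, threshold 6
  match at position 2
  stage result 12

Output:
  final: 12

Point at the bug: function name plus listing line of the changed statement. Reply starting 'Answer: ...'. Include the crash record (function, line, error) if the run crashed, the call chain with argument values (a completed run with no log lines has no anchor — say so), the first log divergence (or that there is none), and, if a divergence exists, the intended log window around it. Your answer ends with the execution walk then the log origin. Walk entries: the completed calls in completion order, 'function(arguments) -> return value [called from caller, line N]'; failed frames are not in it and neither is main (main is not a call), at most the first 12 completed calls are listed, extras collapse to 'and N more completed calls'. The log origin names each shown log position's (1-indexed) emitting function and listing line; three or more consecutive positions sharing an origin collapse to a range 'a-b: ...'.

Answer: the defect is in main at line 53.
Core observation: Log streams are identical — the defect surfaces only in the printed output.
Call chain: main.
First divergence: none; the two logs match at every position.
Execution walk:
  mix_signals([1, 2, 6, 3, 7, 8, 5]) -> 1  [called from fold_scores, line 27]
  merge_totals([1, 2, 6, 3, 7, 8, 5], 6) -> 15  [called from fold_scores, line 28]
  fold_scores([1, 2, 6, 3, 7, 8, 5], 6) -> 0  [called from main, line 49]
  grade_run([1, 2, 6, 3, 7, 8, 5], 6) -> 2  [called from tally_events, line 41]
  tally_events([1, 2, 6, 3, 7, 8, 5], 6) -> 12  [called from main, line 51]
Log origin:
  1 — fold_scores, line 26
  2 — mix_signals, line 2
  3 — mix_signals, line 7
  4 — merge_totals, line 11
  5 — merge_totals, line 16
  6 — fold_scores, line 29
  7 — main, line 50
  8 — tally_events, line 40
  9 — grade_run, line 34
  10 — tally_events, line 42
  11 — main, line 52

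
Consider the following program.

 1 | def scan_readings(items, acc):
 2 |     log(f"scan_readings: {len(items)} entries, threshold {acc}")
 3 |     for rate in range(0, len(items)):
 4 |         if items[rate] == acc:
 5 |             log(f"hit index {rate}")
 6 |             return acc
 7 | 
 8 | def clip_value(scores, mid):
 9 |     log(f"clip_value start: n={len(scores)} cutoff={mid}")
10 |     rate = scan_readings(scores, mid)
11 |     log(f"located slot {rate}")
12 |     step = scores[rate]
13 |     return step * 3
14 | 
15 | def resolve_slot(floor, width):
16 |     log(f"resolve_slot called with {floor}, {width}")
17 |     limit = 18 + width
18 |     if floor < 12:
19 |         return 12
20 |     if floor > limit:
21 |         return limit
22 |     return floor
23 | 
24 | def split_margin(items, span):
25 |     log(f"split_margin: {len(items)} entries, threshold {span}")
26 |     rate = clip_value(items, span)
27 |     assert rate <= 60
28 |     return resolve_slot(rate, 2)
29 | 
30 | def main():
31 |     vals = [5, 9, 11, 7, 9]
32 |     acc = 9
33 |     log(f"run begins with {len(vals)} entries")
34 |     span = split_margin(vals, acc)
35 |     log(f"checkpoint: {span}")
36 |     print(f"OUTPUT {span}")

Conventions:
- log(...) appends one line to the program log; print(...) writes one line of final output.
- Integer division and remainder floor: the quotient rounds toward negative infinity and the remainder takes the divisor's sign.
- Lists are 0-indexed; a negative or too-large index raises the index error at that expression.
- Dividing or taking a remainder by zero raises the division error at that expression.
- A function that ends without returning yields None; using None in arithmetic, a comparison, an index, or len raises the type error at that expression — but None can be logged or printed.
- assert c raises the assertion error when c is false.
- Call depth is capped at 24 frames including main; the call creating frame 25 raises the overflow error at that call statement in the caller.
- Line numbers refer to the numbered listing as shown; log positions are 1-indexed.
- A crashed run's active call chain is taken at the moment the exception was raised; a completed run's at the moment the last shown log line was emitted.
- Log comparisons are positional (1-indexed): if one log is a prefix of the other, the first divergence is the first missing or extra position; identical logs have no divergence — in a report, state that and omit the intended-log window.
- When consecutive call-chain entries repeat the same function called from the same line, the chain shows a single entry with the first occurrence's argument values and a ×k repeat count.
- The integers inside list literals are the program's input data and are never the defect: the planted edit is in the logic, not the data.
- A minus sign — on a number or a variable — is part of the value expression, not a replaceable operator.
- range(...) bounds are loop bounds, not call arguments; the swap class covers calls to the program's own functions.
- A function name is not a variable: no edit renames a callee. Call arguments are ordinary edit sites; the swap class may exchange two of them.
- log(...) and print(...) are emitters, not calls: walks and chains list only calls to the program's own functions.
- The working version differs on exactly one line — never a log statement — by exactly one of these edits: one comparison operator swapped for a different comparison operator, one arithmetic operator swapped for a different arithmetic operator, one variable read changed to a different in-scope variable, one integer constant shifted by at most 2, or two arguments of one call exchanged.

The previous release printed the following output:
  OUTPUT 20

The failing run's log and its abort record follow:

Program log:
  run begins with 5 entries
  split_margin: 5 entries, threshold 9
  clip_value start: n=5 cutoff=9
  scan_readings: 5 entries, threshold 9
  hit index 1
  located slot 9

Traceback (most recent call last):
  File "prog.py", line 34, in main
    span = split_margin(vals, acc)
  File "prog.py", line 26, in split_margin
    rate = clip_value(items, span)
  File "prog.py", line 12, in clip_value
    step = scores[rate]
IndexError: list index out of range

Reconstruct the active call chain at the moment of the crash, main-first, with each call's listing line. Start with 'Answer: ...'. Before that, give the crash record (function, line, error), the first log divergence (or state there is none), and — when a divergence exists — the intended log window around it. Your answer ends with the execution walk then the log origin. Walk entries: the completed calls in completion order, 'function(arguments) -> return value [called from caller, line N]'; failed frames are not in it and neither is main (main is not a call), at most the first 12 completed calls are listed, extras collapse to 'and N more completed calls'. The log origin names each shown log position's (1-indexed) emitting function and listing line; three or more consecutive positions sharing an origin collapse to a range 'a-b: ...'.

Answer: main -> split_margin (called at line 34) -> clip_value (called at line 26).
The tell: Log line 6 is where behavior first shows: 'located slot 9' appears instead of 'located slot 1'.
Crash: clip_value, line 12, IndexError.
First divergence: position 6 — shown 'located slot 9', intended 'located slot 1'.
Intended log window:
  4: scan_readings: 5 entries, threshold 9
  5: hit index 1
  6: located slot 1
  7: resolve_slot called with 27, 2
Execution walk:
  scan_readings([5, 9, 11, 7, 9], 9) -> 9  [called from clip_value, line 10]
Log origins:
  1 — main, line 33
  2 — split_margin, line 25
  3 — clip_value, line 9
  4 — scan_readings, line 2
  5 — scan_readings, line 5
  6 — clip_value, line 11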